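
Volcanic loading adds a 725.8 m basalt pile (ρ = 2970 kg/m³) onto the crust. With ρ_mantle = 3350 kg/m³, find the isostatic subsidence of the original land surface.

643 m

Subaerial loading: s = t ρ_load / ρ_m.
s = 725.8 m × 2970/3350 = 643 m.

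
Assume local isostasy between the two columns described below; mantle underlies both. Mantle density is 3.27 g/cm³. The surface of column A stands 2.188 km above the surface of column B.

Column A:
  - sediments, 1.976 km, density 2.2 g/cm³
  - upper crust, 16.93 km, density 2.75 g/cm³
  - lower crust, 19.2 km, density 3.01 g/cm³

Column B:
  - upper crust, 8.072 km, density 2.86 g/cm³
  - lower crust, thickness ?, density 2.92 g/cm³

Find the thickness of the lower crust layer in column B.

15.6 km

Take the compensation level at the base of the deeper column (depth z_c below the surface of column A) and equate Σ ρ_i t_i down to z_c; mantle fills any gap and the z_c terms cancel.
Column A: 1.976×2.2 + 16.93×2.75 + 19.2×3.01 + (z_c − 38.106)×3.27
Column B: 2.188×0 + 8.072×2.86 + x×2.92 + (z_c − 2.188 − 8.072 − x)×3.27
The z_c×3.27 term appears on both sides and cancels. Collect the known terms of each column as K = Σ(ρt)_known − 3.27 × (depth of known layers): K_A = 108.6967 − 3.27×38.106 = −15.90992; K_B = 23.08592 − 3.27×(2.188 + 8.072) = −10.46428.
Balance: K_A = K_B − x×(3.27 − 2.92), so x = (K_B − K_A)/(3.27 − 2.92) = 5.44564/0.35 = 15.6 km.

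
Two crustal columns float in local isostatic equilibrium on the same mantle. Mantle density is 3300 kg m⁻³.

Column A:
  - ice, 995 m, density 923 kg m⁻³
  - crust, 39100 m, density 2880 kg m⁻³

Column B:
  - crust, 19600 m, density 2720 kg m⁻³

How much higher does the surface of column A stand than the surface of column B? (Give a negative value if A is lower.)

2250 m

For any compensation level in the mantle, the mantle terms cancel and isostasy reduces to e = (Σt_A − Σt_B) − (Σ(ρt)_A − Σ(ρt)_B) / ρ_m.
Σt_A = 40095 m; Σt_B = 19600 m; Σ(ρt)_A = 113526385; Σ(ρt)_B = 53312000 (in m·kg m⁻³).
e = (40095 − 19600) − (113526385 − 53312000) / 3300 = 2250 m.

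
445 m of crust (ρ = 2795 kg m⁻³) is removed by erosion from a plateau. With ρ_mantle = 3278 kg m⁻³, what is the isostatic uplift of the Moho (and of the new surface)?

Unloading: uplift u = e ρ_c/ρ_m = 445 m × 2795/3278 = 379 m.

379 m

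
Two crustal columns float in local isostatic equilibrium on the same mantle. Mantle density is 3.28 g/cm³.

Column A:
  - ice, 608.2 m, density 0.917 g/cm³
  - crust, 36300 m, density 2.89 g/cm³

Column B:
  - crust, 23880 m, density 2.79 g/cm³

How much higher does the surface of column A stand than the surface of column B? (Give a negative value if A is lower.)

1190 m

For any compensation level in the mantle, the mantle terms cancel and isostasy reduces to e = (Σt_A − Σt_B) − (Σ(ρt)_A − Σ(ρt)_B) / ρ_m.
Σt_A = 36908.2 m; Σt_B = 23880 m; Σ(ρt)_A = 105464.719; Σ(ρt)_B = 66625.2 (in m·g/cm³).
e = (36908.2 − 23880) − (105464.719 − 66625.2) / 3.28 = 1190 m.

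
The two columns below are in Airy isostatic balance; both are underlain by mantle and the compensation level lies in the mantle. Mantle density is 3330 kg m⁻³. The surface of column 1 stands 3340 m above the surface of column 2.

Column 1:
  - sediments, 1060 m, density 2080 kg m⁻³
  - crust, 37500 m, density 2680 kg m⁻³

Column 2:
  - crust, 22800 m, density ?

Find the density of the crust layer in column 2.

2690 kg m⁻³

Take the compensation level at the base of the deeper column (depth z_c below the surface of column 1) and equate Σ ρ_i t_i down to z_c; mantle fills any gap and the z_c terms cancel.
Column 1: 1060×2080 + 37500×2680 + (z_c − 38560)×3330
Column 2: 3340×0 + 22800×ρ + (z_c − 3340 − 22800)×3330
The z_c×3330 term appears on both sides and cancels. Collect the known terms of each column as K = Σ(ρt)_known − 3330 × (depth of known layers): K_1 = 102704800 − 3330×38560 = −25700000; K_2 = 0 − 3330×(3340 + 22800) = −87046200.
Balance: K_1 = K_2 + 22800×ρ, so ρ = (K_1 − K_2)/22800 = 61346200/22800 = 2690 kg m⁻³.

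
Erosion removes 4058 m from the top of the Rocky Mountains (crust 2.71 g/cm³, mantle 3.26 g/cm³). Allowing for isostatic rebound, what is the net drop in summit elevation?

685 m

Rebound u = e ρ_c/ρ_m = 4058 m × 2.71/3.26 = 3373 m.
Net surface drop = e − u = 4058 m − 3373 m = e (ρ_m − ρ_c)/ρ_m = 685 m.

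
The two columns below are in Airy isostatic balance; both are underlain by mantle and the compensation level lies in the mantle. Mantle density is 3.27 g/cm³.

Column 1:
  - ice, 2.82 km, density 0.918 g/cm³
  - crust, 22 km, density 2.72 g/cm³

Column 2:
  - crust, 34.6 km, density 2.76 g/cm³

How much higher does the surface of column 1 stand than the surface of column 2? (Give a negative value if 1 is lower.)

For any compensation level in the mantle, the mantle terms cancel and isostasy reduces to e = (Σt_1 − Σt_2) − (Σ(ρt)_1 − Σ(ρt)_2) / ρ_m.
Σt_1 = 24.82 km; Σt_2 = 34.6 km; Σ(ρt)_1 = 62.42876; Σ(ρt)_2 = 95.496 (in km·g/cm³).
e = (24.82 − 34.6) − (62.42876 − 95.496) / 3.27 = 0.332 km.

0.332 km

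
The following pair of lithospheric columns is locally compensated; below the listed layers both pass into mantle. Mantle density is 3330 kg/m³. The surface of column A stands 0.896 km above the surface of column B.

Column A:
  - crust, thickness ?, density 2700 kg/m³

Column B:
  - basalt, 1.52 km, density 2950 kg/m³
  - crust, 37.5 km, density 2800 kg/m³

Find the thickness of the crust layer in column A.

37.2 km

Take the compensation level at the base of the deeper column (depth z_c below the surface of column A) and equate Σ ρ_i t_i down to z_c; mantle fills any gap and the z_c terms cancel.
Column A: x×2700 + (z_c − 0 − x)×3330
Column B: 0.896×0 + 1.52×2950 + 37.5×2800 + (z_c − 0.896 − 39.02)×3330
The z_c×3330 term appears on both sides and cancels. Collect the known terms of each column as K = Σ(ρt)_known − 3330 × (depth of known layers): K_A = 0 − 3330×0 = 0; K_B = 109484 − 3330×(0.896 + 39.02) = −23436.28.
Balance: K_A − x×(3330 − 2700) = K_B, so x = (K_A − K_B)/(3330 − 2700) = 23436.3/630 = 37.2 km.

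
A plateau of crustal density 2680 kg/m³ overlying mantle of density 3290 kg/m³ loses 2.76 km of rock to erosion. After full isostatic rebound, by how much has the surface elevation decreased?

0.512 km

Rebound u = e ρ_c/ρ_m = 2.76 km × 2680/3290 = 2.248 km.
Net surface drop = e − u = 2.76 km − 2.248 km = e (ρ_m − ρ_c)/ρ_m = 0.512 km.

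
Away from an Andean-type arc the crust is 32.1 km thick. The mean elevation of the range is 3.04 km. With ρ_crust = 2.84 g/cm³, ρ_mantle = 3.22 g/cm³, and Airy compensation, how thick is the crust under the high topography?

Root depth r = h ρ_c / (ρ_m − ρ_c) = 3.04 km × 2.84 / 0.38 = 22.72 km.
Total thickness = T + h + r = 32.1 km + 3.04 km + 22.72 km = 57.9 km.

57.9 km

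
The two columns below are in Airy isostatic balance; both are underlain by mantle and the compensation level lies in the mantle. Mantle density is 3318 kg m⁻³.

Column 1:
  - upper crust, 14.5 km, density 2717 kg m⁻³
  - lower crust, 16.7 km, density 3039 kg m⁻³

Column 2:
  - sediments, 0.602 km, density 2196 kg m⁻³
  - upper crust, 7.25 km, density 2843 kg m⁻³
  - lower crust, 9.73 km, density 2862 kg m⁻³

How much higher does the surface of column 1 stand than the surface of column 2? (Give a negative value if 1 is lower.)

For any compensation level in the mantle, the mantle terms cancel and isostasy reduces to e = (Σt_1 − Σt_2) − (Σ(ρt)_1 − Σ(ρt)_2) / ρ_m.
Σt_1 = 31.2 km; Σt_2 = 17.582 km; Σ(ρt)_1 = 90147.8; Σ(ρt)_2 = 49781.002 (in km·kg m⁻³).
e = (31.2 − 17.582) − (90147.8 − 49781.002) / 3318 = 1.45 km.

1.45 km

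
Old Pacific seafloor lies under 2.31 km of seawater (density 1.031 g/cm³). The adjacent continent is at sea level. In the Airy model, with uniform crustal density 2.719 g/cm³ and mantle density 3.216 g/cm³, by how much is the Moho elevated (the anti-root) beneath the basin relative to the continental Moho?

7.85 km

For local isostatic compensation: replacing crust with seawater at the top is compensated by replacing crust with mantle at the base: d (ρ_c − ρ_w) = a (ρ_m − ρ_c).
a = d (ρ_c − ρ_w)/(ρ_m − ρ_c) = 2.31 km × 1.688/0.497 = 7.85 km.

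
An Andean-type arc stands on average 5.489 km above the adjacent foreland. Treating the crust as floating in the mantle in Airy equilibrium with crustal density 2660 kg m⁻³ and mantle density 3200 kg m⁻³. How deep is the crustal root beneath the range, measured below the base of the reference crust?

27 km

Balancing pressure at the compensation depth: the weight of the topography is balanced by the buoyancy of the root, ρ_c h = (ρ_m − ρ_c) r.
r = h · ρ_c / (ρ_m − ρ_c) = 5.489 km × 2660 / (3200 − 2660) = 27 km.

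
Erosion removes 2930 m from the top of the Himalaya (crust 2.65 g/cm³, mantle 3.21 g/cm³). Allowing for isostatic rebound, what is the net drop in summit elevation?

Rebound u = e ρ_c/ρ_m = 2930 m × 2.65/3.21 = 2419 m.
Net surface drop = e − u = 2930 m − 2419 m = e (ρ_m − ρ_c)/ρ_m = 511 m.

511 m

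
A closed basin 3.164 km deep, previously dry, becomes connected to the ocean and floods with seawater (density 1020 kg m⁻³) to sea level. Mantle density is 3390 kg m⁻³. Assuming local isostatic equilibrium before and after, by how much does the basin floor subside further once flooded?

After flooding the water column is d + s deep. Its weight must equal the weight of mantle displaced by the extra subsidence s: (d + s) ρ_w = s ρ_m.
s = d ρ_w / (ρ_m − ρ_w) = 3.164 km × 1020/(3390 − 1020) = 1.36 km.

1.36 km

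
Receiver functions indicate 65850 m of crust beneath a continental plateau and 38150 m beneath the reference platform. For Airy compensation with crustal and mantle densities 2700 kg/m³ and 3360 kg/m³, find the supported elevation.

5440 m

Excess crust Δ = 65850 m − 38150 m = 27700 m, split between elevation h and root r with h + r = Δ.
Airy balance ρ_c h = (ρ_m − ρ_c) r gives r = h ρ_c/(ρ_m − ρ_c), so h (1 + ρ_c/(ρ_m − ρ_c)) = Δ, i.e. h = Δ (ρ_m − ρ_c)/ρ_m.
h = 27700 m × 660/3360 = 5440 m.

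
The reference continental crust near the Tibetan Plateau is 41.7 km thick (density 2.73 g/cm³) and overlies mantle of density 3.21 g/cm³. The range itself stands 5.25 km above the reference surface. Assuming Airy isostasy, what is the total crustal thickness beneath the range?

Root depth r = h ρ_c / (ρ_m − ρ_c) = 5.25 km × 2.73 / 0.48 = 29.86 km.
Total thickness = T + h + r = 41.7 km + 5.25 km + 29.86 km = 76.8 km.

76.8 km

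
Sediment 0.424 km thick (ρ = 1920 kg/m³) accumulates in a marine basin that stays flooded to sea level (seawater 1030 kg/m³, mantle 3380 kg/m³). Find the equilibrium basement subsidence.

0.161 km

Submarine loading: the sediment displaces seawater, and the subsidence is in turn flooded, so s (ρ_m − ρ_w) = t (ρ_sed − ρ_w).
s = 0.424 km × (1920 − 1030) / (3380 − 1030) = 0.161 km.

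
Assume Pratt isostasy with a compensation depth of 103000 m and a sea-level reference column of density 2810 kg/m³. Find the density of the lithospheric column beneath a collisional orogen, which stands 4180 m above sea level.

Pratt balance: ρ_ref D = ρ (D + h).
ρ = ρ_ref D/(D + h) = 2810 × 103000 m/(103000 m + 4180 m) = 2700 kg/m³.

2700 kg/m³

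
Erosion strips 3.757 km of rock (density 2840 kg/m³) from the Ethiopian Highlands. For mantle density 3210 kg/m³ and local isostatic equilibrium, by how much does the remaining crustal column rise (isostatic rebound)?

3.32 km

Unloading: uplift u = e ρ_c/ρ_m = 3.757 km × 2840/3210 = 3.32 km.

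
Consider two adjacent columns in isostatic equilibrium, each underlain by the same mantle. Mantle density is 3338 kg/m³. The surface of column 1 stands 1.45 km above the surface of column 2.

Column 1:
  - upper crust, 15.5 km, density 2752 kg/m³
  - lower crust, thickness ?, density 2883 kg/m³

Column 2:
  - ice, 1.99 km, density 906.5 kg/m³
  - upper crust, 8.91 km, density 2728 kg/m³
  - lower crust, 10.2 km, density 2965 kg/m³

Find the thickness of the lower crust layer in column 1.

Take the compensation level at the base of the deeper column (depth z_c below the surface of column 1) and equate Σ ρ_i t_i down to z_c; mantle fills any gap and the z_c terms cancel.
Column 1: 15.5×2752 + x×2883 + (z_c − 15.5 − x)×3338
Column 2: 1.45×0 + 1.99×906.5 + 8.91×2728 + 10.2×2965 + (z_c − 1.45 − 21.1)×3338
The z_c×3338 term appears on both sides and cancels. Collect the known terms of each column as K = Σ(ρt)_known − 3338 × (depth of known layers): K_1 = 42656 − 3338×15.5 = −9083; K_2 = 56353.415 − 3338×(1.45 + 21.1) = −18918.485.
Balance: K_1 − x×(3338 − 2883) = K_2, so x = (K_1 − K_2)/(3338 − 2883) = 9835.49/455 = 21.6 km.

21.6 km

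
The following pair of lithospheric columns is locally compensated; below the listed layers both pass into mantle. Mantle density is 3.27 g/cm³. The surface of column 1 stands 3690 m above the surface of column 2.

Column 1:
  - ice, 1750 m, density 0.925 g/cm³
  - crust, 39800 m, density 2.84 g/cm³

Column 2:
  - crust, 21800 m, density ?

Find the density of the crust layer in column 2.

2.85 g/cm³

Take the compensation level at the base of the deeper column (depth z_c below the surface of column 1) and equate Σ ρ_i t_i down to z_c; mantle fills any gap and the z_c terms cancel.
Column 1: 1750×0.925 + 39800×2.84 + (z_c − 41550)×3.27
Column 2: 3690×0 + 21800×ρ + (z_c − 3690 − 21800)×3.27
The z_c×3.27 term appears on both sides and cancels. Collect the known terms of each column as K = Σ(ρt)_known − 3.27 × (depth of known layers): K_1 = 114650.75 − 3.27×41550 = −21217.75; K_2 = 0 − 3.27×(3690 + 21800) = −83352.3.
Balance: K_1 = K_2 + 21800×ρ, so ρ = (K_1 − K_2)/21800 = 62134.6/21800 = 2.85 g/cm³.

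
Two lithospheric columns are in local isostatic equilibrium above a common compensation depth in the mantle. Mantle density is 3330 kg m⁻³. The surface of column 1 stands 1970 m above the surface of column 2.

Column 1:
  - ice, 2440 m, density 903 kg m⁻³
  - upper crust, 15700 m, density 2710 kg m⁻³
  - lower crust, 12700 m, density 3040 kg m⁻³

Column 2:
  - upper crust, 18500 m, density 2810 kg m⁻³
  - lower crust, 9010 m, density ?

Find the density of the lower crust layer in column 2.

Take the compensation level at the base of the deeper column (depth z_c below the surface of column 1) and equate Σ ρ_i t_i down to z_c; mantle fills any gap and the z_c terms cancel.
Column 1: 2440×903 + 15700×2710 + 12700×3040 + (z_c − 30840)×3330
Column 2: 1970×0 + 18500×2810 + 9010×ρ + (z_c − 1970 − 27510)×3330
The z_c×3330 term appears on both sides and cancels. Collect the known terms of each column as K = Σ(ρt)_known − 3330 × (depth of known layers): K_1 = 83358320 − 3330×30840 = −19338880; K_2 = 51985000 − 3330×(1970 + 27510) = −46183400.
Balance: K_1 = K_2 + 9010×ρ, so ρ = (K_1 − K_2)/9010 = 26844500/9010 = 2980 kg m⁻³.

2980 kg m⁻³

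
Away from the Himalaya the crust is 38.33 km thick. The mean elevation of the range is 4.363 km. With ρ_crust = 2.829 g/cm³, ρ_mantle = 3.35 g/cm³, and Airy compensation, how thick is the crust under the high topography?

66.4 km

Root depth r = h ρ_c / (ρ_m − ρ_c) = 4.363 km × 2.829 / 0.521 = 23.69 km.
Total thickness = T + h + r = 38.33 km + 4.363 km + 23.69 km = 66.4 km.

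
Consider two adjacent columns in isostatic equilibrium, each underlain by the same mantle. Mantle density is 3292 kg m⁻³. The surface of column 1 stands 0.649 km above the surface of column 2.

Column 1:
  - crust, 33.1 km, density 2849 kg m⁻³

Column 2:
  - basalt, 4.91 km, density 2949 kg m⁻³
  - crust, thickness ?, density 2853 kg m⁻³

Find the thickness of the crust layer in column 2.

Take the compensation level at the base of the deeper column (depth z_c below the surface of column 1) and equate Σ ρ_i t_i down to z_c; mantle fills any gap and the z_c terms cancel.
Column 1: 33.1×2849 + (z_c − 33.1)×3292
Column 2: 0.649×0 + 4.91×2949 + x×2853 + (z_c − 0.649 − 4.91 − x)×3292
The z_c×3292 term appears on both sides and cancels. Collect the known terms of each column as K = Σ(ρt)_known − 3292 × (depth of known layers): K_1 = 94301.9 − 3292×33.1 = −14663.3; K_2 = 14479.59 − 3292×(0.649 + 4.91) = −3820.638.
Balance: K_1 = K_2 − x×(3292 − 2853), so x = (K_2 − K_1)/(3292 − 2853) = 10842.7/439 = 24.7 km.

24.7 km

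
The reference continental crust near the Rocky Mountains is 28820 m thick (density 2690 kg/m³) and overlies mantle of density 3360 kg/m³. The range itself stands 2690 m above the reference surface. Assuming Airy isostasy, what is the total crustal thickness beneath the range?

Root depth r = h ρ_c / (ρ_m − ρ_c) = 2690 m × 2690 / 670 = 10800 m.
Total thickness = T + h + r = 28820 m + 2690 m + 10800 m = 42300 m.

42300 m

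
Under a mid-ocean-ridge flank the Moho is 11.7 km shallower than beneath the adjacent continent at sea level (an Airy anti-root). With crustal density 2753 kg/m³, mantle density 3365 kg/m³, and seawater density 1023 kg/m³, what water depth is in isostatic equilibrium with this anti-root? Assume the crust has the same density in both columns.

Replacing a thickness d of crust by seawater at the top must be balanced by replacing crust with mantle at the base: d (ρ_c − ρ_w) = a (ρ_m − ρ_c).
d = a (ρ_m − ρ_c)/(ρ_c − ρ_w) = 11.7 km × 612/1730 = 4.14 km.

4.14 km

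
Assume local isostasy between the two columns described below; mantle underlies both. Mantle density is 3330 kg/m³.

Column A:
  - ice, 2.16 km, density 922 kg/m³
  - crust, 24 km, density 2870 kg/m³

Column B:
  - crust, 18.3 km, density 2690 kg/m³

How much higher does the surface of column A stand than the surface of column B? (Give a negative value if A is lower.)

1.36 km

For any compensation level in the mantle, the mantle terms cancel and isostasy reduces to e = (Σt_A − Σt_B) − (Σ(ρt)_A − Σ(ρt)_B) / ρ_m.
Σt_A = 26.16 km; Σt_B = 18.3 km; Σ(ρt)_A = 70871.52; Σ(ρt)_B = 49227 (in km·kg/m³).
e = (26.16 − 18.3) − (70871.52 − 49227) / 3330 = 1.36 km.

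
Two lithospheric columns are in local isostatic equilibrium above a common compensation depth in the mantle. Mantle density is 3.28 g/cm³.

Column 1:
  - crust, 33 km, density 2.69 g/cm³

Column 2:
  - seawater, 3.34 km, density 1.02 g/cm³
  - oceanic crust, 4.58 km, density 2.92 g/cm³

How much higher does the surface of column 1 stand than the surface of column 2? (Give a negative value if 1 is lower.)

3.13 km

For any compensation level in the mantle, the mantle terms cancel and isostasy reduces to e = (Σt_1 − Σt_2) − (Σ(ρt)_1 − Σ(ρt)_2) / ρ_m.
Σt_1 = 33 km; Σt_2 = 7.92 km; Σ(ρt)_1 = 88.77; Σ(ρt)_2 = 16.7804 (in km·g/cm³).
e = (33 − 7.92) − (88.77 − 16.7804) / 3.28 = 3.13 km.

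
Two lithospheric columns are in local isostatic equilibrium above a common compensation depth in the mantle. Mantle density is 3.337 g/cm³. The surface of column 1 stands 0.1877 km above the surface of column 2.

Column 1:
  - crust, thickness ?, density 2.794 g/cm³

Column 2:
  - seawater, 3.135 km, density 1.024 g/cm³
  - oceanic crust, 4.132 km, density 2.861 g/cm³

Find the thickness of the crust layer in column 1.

Take the compensation level at the base of the deeper column (depth z_c below the surface of column 1) and equate Σ ρ_i t_i down to z_c; mantle fills any gap and the z_c terms cancel.
Column 1: x×2.794 + (z_c − 0 − x)×3.337
Column 2: 0.1877×0 + 3.135×1.024 + 4.132×2.861 + (z_c − 0.1877 − 7.267)×3.337
The z_c×3.337 term appears on both sides and cancels. Collect the known terms of each column as K = Σ(ρt)_known − 3.337 × (depth of known layers): K_1 = 0 − 3.337×0 = 0; K_2 = 15.031892 − 3.337×(0.1877 + 7.267) = −9.8444419.
Balance: K_1 − x×(3.337 − 2.794) = K_2, so x = (K_1 − K_2)/(3.337 − 2.794) = 9.84444/0.543 = 18.1 km.

18.1 km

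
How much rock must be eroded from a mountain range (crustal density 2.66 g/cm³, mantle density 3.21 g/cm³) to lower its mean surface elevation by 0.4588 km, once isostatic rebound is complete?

Net drop Δ = e − u = e − e ρ_c/ρ_m = e (ρ_m − ρ_c)/ρ_m.
e = Δ ρ_m/(ρ_m − ρ_c) = 0.4588 km × 3.21/0.55 = 2.68 km.

2.68 km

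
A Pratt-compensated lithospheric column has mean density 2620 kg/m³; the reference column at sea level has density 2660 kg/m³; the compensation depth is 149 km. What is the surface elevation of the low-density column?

2.27 km

ρ_ref D = ρ (D + h) → h = D (ρ_ref − ρ)/ρ.
h = 149 km × (2660 − 2620)/2620 = 2.27 km.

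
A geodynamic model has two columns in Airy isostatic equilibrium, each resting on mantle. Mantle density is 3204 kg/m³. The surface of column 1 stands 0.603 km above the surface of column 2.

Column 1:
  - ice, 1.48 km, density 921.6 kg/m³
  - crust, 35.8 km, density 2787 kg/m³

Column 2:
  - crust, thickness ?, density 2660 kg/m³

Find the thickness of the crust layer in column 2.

30.1 km

Take the compensation level at the base of the deeper column (depth z_c below the surface of column 1) and equate Σ ρ_i t_i down to z_c; mantle fills any gap and the z_c terms cancel.
Column 1: 1.48×921.6 + 35.8×2787 + (z_c − 37.28)×3204
Column 2: 0.603×0 + x×2660 + (z_c − 0.603 − 0 − x)×3204
The z_c×3204 term appears on both sides and cancels. Collect the known terms of each column as K = Σ(ρt)_known − 3204 × (depth of known layers): K_1 = 101138.568 − 3204×37.28 = −18306.552; K_2 = 0 − 3204×(0.603 + 0) = −1932.012.
Balance: K_1 = K_2 − x×(3204 − 2660), so x = (K_2 − K_1)/(3204 − 2660) = 16374.5/544 = 30.1 km.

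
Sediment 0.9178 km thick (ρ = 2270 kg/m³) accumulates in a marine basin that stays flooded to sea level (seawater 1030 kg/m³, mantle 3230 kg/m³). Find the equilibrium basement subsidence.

0.517 km

Submarine loading: the sediment displaces seawater, and the subsidence is in turn flooded, so s (ρ_m − ρ_w) = t (ρ_sed − ρ_w).
s = 0.9178 km × (2270 − 1030) / (3230 − 1030) = 0.517 km.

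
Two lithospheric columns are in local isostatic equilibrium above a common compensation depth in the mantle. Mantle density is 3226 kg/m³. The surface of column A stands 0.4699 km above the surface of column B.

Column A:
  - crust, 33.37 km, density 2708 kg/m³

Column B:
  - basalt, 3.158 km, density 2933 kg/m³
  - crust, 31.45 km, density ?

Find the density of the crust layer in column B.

2750 kg/m³

Take the compensation level at the base of the deeper column (depth z_c below the surface of column A) and equate Σ ρ_i t_i down to z_c; mantle fills any gap and the z_c terms cancel.
Column A: 33.37×2708 + (z_c − 33.37)×3226
Column B: 0.4699×0 + 3.158×2933 + 31.45×ρ + (z_c − 0.4699 − 34.608)×3226
The z_c×3226 term appears on both sides and cancels. Collect the known terms of each column as K = Σ(ρt)_known − 3226 × (depth of known layers): K_A = 90365.96 − 3226×33.37 = −17285.66; K_B = 9262.414 − 3226×(0.4699 + 34.608) = −103898.891.
Balance: K_A = K_B + 31.45×ρ, so ρ = (K_A − K_B)/31.45 = 86613.2/31.45 = 2750 kg/m³.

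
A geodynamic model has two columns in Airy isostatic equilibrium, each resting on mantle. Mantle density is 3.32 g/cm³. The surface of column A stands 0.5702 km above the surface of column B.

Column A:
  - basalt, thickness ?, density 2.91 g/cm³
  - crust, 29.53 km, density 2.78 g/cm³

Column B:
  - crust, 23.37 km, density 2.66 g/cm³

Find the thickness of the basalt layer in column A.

3.34 km

Take the compensation level at the base of the deeper column (depth z_c below the surface of column A) and equate Σ ρ_i t_i down to z_c; mantle fills any gap and the z_c terms cancel.
Column A: x×2.91 + 29.53×2.78 + (z_c − 29.53 − x)×3.32
Column B: 0.5702×0 + 23.37×2.66 + (z_c − 0.5702 − 23.37)×3.32
The z_c×3.32 term appears on both sides and cancels. Collect the known terms of each column as K = Σ(ρt)_known − 3.32 × (depth of known layers): K_A = 82.0934 − 3.32×29.53 = −15.9462; K_B = 62.1642 − 3.32×(0.5702 + 23.37) = −17.317264.
Balance: K_A − x×(3.32 − 2.91) = K_B, so x = (K_A − K_B)/(3.32 − 2.91) = 1.37106/0.41 = 3.34 km.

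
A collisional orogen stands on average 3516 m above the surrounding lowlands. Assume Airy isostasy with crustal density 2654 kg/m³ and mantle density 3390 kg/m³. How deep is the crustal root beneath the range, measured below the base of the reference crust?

For local isostatic compensation: the weight of the topography is balanced by the buoyancy of the root, ρ_c h = (ρ_m − ρ_c) r.
r = h · ρ_c / (ρ_m − ρ_c) = 3516 m × 2654 / (3390 − 2654) = 12700 m.

12700 m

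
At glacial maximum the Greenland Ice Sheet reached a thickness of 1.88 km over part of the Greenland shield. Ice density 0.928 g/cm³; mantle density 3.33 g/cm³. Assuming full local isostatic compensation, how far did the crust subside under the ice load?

For local isostatic compensation: the ice load ρ_ice t is balanced by mantle displaced below, ρ_m s.
s = t ρ_ice / ρ_m = 1.88 km × 0.928/3.33 = 0.524 km.

0.524 km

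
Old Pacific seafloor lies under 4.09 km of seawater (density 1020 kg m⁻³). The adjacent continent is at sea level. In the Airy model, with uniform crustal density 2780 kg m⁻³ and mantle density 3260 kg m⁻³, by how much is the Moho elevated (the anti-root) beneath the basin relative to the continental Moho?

In Airy isostatic equilibrium: replacing crust with seawater at the top is compensated by replacing crust with mantle at the base: d (ρ_c − ρ_w) = a (ρ_m − ρ_c).
a = d (ρ_c − ρ_w)/(ρ_m − ρ_c) = 4.09 km × 1760/480 = 15 km.

15 km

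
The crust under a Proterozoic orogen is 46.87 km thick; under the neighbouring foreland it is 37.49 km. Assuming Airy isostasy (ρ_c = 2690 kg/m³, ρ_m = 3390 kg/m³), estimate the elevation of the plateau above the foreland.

Excess crust Δ = 46.87 km − 37.49 km = 9.38 km, split between elevation h and root r with h + r = Δ.
Airy balance ρ_c h = (ρ_m − ρ_c) r gives r = h ρ_c/(ρ_m − ρ_c), so h (1 + ρ_c/(ρ_m − ρ_c)) = Δ, i.e. h = Δ (ρ_m − ρ_c)/ρ_m.
h = 9.38 km × 700/3390 = 1.94 km.

1.94 km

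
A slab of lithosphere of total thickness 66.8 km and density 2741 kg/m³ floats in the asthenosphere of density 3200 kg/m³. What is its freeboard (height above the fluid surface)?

Floating equilibrium: submerged depth d = t ρ_obj/ρ_fluid = 66.8 km × 2741/3200 = 57.22 km.
Freeboard = t − d = 66.8 km − 57.22 km = 9.58 km.

9.58 km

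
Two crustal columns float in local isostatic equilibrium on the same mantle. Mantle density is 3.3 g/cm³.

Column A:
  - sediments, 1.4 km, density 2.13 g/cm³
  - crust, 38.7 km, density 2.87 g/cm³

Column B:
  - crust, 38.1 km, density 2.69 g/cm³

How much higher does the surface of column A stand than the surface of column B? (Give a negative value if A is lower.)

For any compensation level in the mantle, the mantle terms cancel and isostasy reduces to e = (Σt_A − Σt_B) − (Σ(ρt)_A − Σ(ρt)_B) / ρ_m.
Σt_A = 40.1 km; Σt_B = 38.1 km; Σ(ρt)_A = 114.051; Σ(ρt)_B = 102.489 (in km·g/cm³).
e = (40.1 − 38.1) − (114.051 − 102.489) / 3.3 = −1.5 km.

−1.5 km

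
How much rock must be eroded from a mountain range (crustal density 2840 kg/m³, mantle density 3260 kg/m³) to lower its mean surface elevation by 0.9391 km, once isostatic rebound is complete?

Net drop Δ = e − u = e − e ρ_c/ρ_m = e (ρ_m − ρ_c)/ρ_m.
e = Δ ρ_m/(ρ_m − ρ_c) = 0.9391 km × 3260/420 = 7.29 km.

7.29 km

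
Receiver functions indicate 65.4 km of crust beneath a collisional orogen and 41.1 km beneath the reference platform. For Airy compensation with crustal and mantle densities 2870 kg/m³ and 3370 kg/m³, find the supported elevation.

Excess crust Δ = 65.4 km − 41.1 km = 24.3 km, split between elevation h and root r with h + r = Δ.
Airy balance ρ_c h = (ρ_m − ρ_c) r gives r = h ρ_c/(ρ_m − ρ_c), so h (1 + ρ_c/(ρ_m − ρ_c)) = Δ, i.e. h = Δ (ρ_m − ρ_c)/ρ_m.
h = 24.3 km × 500/3370 = 3.61 km.

3.61 km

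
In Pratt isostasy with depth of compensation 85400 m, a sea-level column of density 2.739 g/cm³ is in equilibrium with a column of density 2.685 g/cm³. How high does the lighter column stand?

1720 m

ρ_ref D = ρ (D + h) → h = D (ρ_ref − ρ)/ρ.
h = 85400 m × (2.739 − 2.685)/2.685 = 1720 m.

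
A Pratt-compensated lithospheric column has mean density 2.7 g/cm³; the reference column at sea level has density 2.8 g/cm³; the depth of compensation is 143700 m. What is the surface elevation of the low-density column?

5320 m

ρ_ref D = ρ (D + h) → h = D (ρ_ref − ρ)/ρ.
h = 143700 m × (2.8 − 2.7)/2.7 = 5320 m.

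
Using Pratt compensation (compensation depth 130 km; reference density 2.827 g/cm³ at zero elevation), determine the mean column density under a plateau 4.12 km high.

Pratt balance: ρ_ref D = ρ (D + h).
ρ = ρ_ref D/(D + h) = 2.827 × 130 km/(130 km + 4.12 km) = 2.74 g/cm³.

2.74 g/cm³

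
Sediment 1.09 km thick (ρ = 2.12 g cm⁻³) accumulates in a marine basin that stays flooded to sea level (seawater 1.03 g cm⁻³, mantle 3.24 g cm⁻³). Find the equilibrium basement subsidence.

0.538 km

Submarine loading: the sediment displaces seawater, and the subsidence is in turn flooded, so s (ρ_m − ρ_w) = t (ρ_sed − ρ_w).
s = 1.09 km × (2.12 − 1.03) / (3.24 − 1.03) = 0.538 km.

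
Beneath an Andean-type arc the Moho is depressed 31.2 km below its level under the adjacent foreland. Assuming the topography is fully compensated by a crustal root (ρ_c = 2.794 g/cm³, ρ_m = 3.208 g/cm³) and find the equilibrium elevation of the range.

For local isostatic compensation: ρ_c h = (ρ_m − ρ_c) r.
h = r (ρ_m − ρ_c) / ρ_c = 31.2 km × (3.208 − 2.794) / 2.794 = 4.62 km.

4.62 km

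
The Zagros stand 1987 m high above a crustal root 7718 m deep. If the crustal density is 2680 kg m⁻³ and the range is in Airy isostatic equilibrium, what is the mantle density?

3370 kg m⁻³

Airy balance: ρ_c h = (ρ_m − ρ_c) r → ρ_m = ρ_c (1 + h/r).
ρ_m = 2680 × (1 + 1987 m/7718 m) = 3370 kg m⁻³.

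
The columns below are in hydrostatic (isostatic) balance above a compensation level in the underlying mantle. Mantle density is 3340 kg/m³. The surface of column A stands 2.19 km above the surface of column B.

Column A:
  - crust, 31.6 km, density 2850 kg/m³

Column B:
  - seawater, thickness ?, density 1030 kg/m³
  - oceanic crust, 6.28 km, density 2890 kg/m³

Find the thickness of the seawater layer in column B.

2.31 km

Take the compensation level at the base of the deeper column (depth z_c below the surface of column A) and equate Σ ρ_i t_i down to z_c; mantle fills any gap and the z_c terms cancel.
Column A: 31.6×2850 + (z_c − 31.6)×3340
Column B: 2.19×0 + x×1030 + 6.28×2890 + (z_c − 2.19 − 6.28 − x)×3340
The z_c×3340 term appears on both sides and cancels. Collect the known terms of each column as K = Σ(ρt)_known − 3340 × (depth of known layers): K_A = 90060 − 3340×31.6 = −15484; K_B = 18149.2 − 3340×(2.19 + 6.28) = −10140.6.
Balance: K_A = K_B − x×(3340 − 1030), so x = (K_B − K_A)/(3340 − 1030) = 5343.4/2310 = 2.31 km.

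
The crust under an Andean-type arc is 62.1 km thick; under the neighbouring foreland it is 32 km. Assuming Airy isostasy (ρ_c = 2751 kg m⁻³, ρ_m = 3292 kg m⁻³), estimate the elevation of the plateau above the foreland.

Excess crust Δ = 62.1 km − 32 km = 30.1 km, split between elevation h and root r with h + r = Δ.
Airy balance ρ_c h = (ρ_m − ρ_c) r gives r = h ρ_c/(ρ_m − ρ_c), so h (1 + ρ_c/(ρ_m − ρ_c)) = Δ, i.e. h = Δ (ρ_m − ρ_c)/ρ_m.
h = 30.1 km × 541/3292 = 4.95 km.

4.95 km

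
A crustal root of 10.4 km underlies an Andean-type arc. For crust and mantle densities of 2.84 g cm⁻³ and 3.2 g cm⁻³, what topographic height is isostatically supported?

1.32 km

Equating mass per unit area of the two columns: ρ_c h = (ρ_m − ρ_c) r.
h = r (ρ_m − ρ_c) / ρ_c = 10.4 km × (3.2 − 2.84) / 2.84 = 1.32 km.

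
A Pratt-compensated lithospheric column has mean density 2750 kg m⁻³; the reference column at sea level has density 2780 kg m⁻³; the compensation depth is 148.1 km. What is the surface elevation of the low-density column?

1.62 km

ρ_ref D = ρ (D + h) → h = D (ρ_ref − ρ)/ρ.
h = 148.1 km × (2780 − 2750)/2750 = 1.62 km.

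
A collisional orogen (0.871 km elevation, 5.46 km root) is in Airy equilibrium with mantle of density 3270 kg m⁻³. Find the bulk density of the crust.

2820 kg m⁻³

ρ_c h = (ρ_m − ρ_c) r → ρ_c (h + r) = ρ_m r → ρ_c = ρ_m r / (h + r).
ρ_c = 3270 × 5.46 km / (0.871 km + 5.46 km) = 2820 kg m⁻³.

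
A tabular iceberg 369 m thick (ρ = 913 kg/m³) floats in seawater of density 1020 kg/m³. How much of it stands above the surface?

38.7 m

Floating equilibrium: submerged depth d = t ρ_obj/ρ_fluid = 369 m × 913/1020 = 330.3 m.
Freeboard = t − d = 369 m − 330.3 m = 38.7 m.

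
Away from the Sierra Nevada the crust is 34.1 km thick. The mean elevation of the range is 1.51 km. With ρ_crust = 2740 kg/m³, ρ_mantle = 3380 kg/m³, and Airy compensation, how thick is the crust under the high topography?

42.1 km

Root depth r = h ρ_c / (ρ_m − ρ_c) = 1.51 km × 2740 / 640 = 6.465 km.
Total thickness = T + h + r = 34.1 km + 1.51 km + 6.465 km = 42.1 km.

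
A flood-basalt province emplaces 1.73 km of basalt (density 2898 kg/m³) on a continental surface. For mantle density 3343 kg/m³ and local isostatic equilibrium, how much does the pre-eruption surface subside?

1.5 km

Subaerial loading: s = t ρ_load / ρ_m.
s = 1.73 km × 2898/3343 = 1.5 km.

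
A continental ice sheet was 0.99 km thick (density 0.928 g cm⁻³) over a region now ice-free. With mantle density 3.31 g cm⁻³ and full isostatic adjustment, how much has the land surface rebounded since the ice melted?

Removing the load lets mantle flow back in; uplift u satisfies ρ_ice t = ρ_m u.
u = t ρ_ice/ρ_m = 0.99 km × 0.928/3.31 = 0.278 km.

0.278 km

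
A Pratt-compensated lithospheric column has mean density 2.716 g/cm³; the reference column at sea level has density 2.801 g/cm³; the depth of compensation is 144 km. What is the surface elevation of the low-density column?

ρ_ref D = ρ (D + h) → h = D (ρ_ref − ρ)/ρ.
h = 144 km × (2.801 − 2.716)/2.716 = 4.51 km.

4.51 km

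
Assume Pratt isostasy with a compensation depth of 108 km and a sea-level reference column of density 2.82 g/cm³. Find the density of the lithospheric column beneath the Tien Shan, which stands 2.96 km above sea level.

2.74 g/cm³

Pratt balance: ρ_ref D = ρ (D + h).
ρ = ρ_ref D/(D + h) = 2.82 × 108 km/(108 km + 2.96 km) = 2.74 g/cm³.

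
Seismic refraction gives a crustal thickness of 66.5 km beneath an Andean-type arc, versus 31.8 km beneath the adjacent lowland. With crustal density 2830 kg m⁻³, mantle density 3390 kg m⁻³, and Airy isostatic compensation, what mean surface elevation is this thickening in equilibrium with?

Excess crust Δ = 66.5 km − 31.8 km = 34.7 km, split between elevation h and root r with h + r = Δ.
Airy balance ρ_c h = (ρ_m − ρ_c) r gives r = h ρ_c/(ρ_m − ρ_c), so h (1 + ρ_c/(ρ_m − ρ_c)) = Δ, i.e. h = Δ (ρ_m − ρ_c)/ρ_m.
h = 34.7 km × 560/3390 = 5.73 km.

5.73 km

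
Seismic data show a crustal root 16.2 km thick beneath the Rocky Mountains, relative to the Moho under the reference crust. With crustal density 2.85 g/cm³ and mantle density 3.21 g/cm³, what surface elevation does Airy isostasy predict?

Balancing pressure at the compensation depth: ρ_c h = (ρ_m − ρ_c) r.
h = r (ρ_m − ρ_c) / ρ_c = 16.2 km × (3.21 − 2.85) / 2.85 = 2.05 km.

2.05 km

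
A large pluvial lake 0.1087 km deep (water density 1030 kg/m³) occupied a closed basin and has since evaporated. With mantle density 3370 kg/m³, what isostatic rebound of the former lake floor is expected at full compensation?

u = d ρ_w/ρ_m = 0.1087 km × 1030/3370 = 0.0332 km.

0.0332 km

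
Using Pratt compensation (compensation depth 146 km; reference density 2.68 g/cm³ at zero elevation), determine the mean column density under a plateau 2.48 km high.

2.64 g/cm³

Pratt balance: ρ_ref D = ρ (D + h).
ρ = ρ_ref D/(D + h) = 2.68 × 146 km/(146 km + 2.48 km) = 2.64 g/cm³.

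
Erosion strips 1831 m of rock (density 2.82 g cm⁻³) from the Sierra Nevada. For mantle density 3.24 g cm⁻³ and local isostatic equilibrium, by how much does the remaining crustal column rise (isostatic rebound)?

1590 m

Unloading: uplift u = e ρ_c/ρ_m = 1831 m × 2.82/3.24 = 1590 m.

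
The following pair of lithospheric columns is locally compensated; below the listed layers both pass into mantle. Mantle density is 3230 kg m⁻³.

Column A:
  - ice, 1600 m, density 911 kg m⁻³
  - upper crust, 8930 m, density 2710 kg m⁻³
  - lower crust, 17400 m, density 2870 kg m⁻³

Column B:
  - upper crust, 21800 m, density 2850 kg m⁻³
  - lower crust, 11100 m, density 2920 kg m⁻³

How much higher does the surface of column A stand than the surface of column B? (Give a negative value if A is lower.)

896 m

For any compensation level in the mantle, the mantle terms cancel and isostasy reduces to e = (Σt_A − Σt_B) − (Σ(ρt)_A − Σ(ρt)_B) / ρ_m.
Σt_A = 27930 m; Σt_B = 32900 m; Σ(ρt)_A = 75595900; Σ(ρt)_B = 94542000 (in m·kg m⁻³).
e = (27930 − 32900) − (75595900 − 94542000) / 3230 = 896 m.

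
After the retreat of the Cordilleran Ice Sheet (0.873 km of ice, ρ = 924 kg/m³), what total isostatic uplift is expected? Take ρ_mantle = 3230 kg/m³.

0.25 km

Removing the load lets mantle flow back in; uplift u satisfies ρ_ice t = ρ_m u.
u = t ρ_ice/ρ_m = 0.873 km × 924/3230 = 0.25 km.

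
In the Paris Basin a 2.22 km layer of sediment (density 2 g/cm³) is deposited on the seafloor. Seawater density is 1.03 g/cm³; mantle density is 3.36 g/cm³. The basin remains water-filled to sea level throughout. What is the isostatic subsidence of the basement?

Submarine loading: the sediment displaces seawater, and the subsidence is in turn flooded, so s (ρ_m − ρ_w) = t (ρ_sed − ρ_w).
s = 2.22 km × (2 − 1.03) / (3.36 − 1.03) = 0.924 km.

0.924 km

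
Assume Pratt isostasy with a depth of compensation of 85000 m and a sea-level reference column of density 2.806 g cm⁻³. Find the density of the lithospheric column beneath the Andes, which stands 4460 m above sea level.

2.67 g cm⁻³

Pratt balance: ρ_ref D = ρ (D + h).
ρ = ρ_ref D/(D + h) = 2.806 × 85000 m/(85000 m + 4460 m) = 2.67 g cm⁻³.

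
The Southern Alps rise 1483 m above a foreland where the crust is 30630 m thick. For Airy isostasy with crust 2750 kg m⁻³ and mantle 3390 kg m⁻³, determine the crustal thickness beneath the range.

38500 m

Root depth r = h ρ_c / (ρ_m − ρ_c) = 1483 m × 2750 / 640 = 6372 m.
Total thickness = T + h + r = 30630 m + 1483 m + 6372 m = 38500 m.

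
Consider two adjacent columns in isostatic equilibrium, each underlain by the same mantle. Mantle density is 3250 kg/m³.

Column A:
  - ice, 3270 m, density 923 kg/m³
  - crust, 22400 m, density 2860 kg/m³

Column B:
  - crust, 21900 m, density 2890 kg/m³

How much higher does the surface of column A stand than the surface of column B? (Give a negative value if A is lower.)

2600 m

For any compensation level in the mantle, the mantle terms cancel and isostasy reduces to e = (Σt_A − Σt_B) − (Σ(ρt)_A − Σ(ρt)_B) / ρ_m.
Σt_A = 25670 m; Σt_B = 21900 m; Σ(ρt)_A = 67082210; Σ(ρt)_B = 63291000 (in m·kg/m³).
e = (25670 − 21900) − (67082210 − 63291000) / 3250 = 2600 m.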